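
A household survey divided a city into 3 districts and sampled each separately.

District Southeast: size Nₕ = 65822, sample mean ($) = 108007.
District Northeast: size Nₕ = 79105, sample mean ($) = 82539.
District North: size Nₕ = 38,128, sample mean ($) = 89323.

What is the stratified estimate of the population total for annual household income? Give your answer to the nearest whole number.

Southeast: 65822·108007 = 7109236754
Northeast: 79105·82539 = 6529247595
North: 38128·89323 = 3405707344
τ̂ = Σ Nₕx̄ₕ = 17044191693.

17044191693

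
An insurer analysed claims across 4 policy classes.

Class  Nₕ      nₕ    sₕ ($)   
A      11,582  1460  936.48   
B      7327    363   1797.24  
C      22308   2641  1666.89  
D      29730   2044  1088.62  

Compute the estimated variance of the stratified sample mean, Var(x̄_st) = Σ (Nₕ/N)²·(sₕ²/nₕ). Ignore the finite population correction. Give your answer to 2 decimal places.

N = 70947; Wₕ = Nₕ/N.
class A: (11582/70947)²·936.48²/1460 = 16.00823
class B: (7327/70947)²·1797.24²/363 = 94.90516
class C: (22308/70947)²·1666.89²/2641 = 104.01565
class D: (29730/70947)²·1088.62²/2044 = 101.81071
Sum = 316.73975 → 316.74.

316.74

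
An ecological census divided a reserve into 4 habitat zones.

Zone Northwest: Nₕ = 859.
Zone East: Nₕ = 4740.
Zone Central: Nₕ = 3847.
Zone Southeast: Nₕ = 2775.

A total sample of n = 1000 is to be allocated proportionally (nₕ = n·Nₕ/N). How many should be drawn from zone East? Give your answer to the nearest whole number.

388

N = 859 + 4740 + 3847 + 2775 = 12221.
n_East = 1000·4740/12221 = 387.857... → 388.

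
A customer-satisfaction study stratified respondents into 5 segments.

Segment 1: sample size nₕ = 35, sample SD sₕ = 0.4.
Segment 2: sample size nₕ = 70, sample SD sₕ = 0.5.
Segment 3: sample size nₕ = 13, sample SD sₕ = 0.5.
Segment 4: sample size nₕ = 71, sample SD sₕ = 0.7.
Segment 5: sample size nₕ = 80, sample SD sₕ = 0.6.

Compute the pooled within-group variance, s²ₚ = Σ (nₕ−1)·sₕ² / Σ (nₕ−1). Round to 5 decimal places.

1: (35−1)·0.4² = 34·0.16 = 5.44
2: (70−1)·0.5² = 69·0.25 = 17.25
3: (13−1)·0.5² = 12·0.25 = 3
4: (71−1)·0.7² = 70·0.49 = 34.3
5: (80−1)·0.6² = 79·0.36 = 28.44
Numerator = 88.43; denominator = Σ(nₕ−1) = 264.
s²ₚ = 88.43/264 = 0.3349621... → 0.33496.

0.33496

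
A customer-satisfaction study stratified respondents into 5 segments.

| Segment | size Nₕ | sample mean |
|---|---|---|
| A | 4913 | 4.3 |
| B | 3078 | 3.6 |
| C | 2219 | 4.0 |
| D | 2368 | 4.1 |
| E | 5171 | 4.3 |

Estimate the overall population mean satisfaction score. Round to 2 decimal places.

4.11

N = 4913 + 3078 + 2219 + 2368 + 5171 = 17749.
Weight each subgroup mean by Nₕ/N and sum.
Σ Nₕx̄ₕ = 4913·4.3 + 3078·3.6 + 2219·4.0 + 2368·4.1 + 5171·4.3 = 21125.9 + 11080.8 + 8876 + 9708.8 + 22235.3 = 73026.8.
Divide by N: 73026.8 / 17749 = 4.1144... → 4.11.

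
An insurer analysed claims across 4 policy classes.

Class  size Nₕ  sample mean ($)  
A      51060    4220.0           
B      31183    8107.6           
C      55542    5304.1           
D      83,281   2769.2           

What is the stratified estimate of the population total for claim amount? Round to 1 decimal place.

993514558.2

Population total = Σ Nₕ·x̄ₕ (each stratum's size times its mean).
51060·4220.0 + 31183·8107.6 + 55542·5304.1 + 83281·2769.2 = 215473200 + 252819290.8 + 294600322.2 + 230621745.2 = 993514558.2.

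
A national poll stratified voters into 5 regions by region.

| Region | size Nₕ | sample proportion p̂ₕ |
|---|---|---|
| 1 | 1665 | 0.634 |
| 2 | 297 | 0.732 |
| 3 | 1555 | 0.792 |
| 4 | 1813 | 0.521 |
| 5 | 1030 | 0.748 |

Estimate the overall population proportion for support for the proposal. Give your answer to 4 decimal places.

0.6635

N = 1665 + 297 + 1555 + 1813 + 1030 = 6360.
Overall proportion = Σ (Nₕ/N)·p̂ₕ.
Σ Nₕp̂ₕ = 1055.61 + 217.404 + 1231.56 + 944.573 + 770.44 = 4219.587.
4219.587 / 6360 = 0.663457... → 0.6635.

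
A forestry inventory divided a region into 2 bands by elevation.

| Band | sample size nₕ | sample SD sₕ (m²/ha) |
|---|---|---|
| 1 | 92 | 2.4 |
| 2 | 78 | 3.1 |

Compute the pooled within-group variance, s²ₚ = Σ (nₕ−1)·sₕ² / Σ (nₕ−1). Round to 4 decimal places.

7.5246

Degrees of freedom: 91 + 77 = 168.
Σ(nₕ−1)sₕ² = 91·5.76 + 77·9.61 = 1264.13.
s²ₚ = 1264.13 / 168 = 7.524583... → 7.5246.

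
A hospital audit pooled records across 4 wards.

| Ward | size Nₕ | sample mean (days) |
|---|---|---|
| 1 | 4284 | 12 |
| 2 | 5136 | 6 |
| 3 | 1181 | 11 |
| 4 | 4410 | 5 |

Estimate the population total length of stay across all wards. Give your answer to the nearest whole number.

117265

1: 4284·12 = 51408
2: 5136·6 = 30816
3: 1181·11 = 12991
4: 4410·5 = 22050
τ̂ = Σ Nₕx̄ₕ = 117265.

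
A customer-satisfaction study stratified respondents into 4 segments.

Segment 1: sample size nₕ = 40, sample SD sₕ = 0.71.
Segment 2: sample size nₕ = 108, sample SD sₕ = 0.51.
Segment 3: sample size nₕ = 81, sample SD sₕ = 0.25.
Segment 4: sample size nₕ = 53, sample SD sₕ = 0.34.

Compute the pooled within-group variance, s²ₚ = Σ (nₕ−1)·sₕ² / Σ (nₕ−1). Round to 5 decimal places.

0.21044

Degrees of freedom: 39 + 107 + 80 + 52 = 278.
Σ(nₕ−1)sₕ² = 39·0.5041 + 107·0.2601 + 80·0.0625 + 52·0.1156 = 58.5018.
s²ₚ = 58.5018 / 278 = 0.2104381... → 0.21044.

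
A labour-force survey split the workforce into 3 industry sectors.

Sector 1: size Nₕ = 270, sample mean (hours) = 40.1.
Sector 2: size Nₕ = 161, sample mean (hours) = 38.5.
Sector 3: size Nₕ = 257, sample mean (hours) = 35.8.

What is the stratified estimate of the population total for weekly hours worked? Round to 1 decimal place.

26226.1

Estimate total by summing Nₕ·x̄ₕ over strata.
270·40.1 + 161·38.5 + 257·35.8 = 10827 + 6198.5 + 9200.6 = 26226.1.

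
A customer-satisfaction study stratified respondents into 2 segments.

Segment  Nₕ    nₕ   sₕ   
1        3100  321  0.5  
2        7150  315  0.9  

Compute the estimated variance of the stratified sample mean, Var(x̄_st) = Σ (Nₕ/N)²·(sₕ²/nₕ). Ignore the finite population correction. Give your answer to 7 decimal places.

N = 10250. Term for each stratum: Wₕ²sₕ²/nₕ.
Var(x̄_st) = 0.0000712378 + 0.0012512348 = 0.0013224726 → 0.0013225.

0.0013225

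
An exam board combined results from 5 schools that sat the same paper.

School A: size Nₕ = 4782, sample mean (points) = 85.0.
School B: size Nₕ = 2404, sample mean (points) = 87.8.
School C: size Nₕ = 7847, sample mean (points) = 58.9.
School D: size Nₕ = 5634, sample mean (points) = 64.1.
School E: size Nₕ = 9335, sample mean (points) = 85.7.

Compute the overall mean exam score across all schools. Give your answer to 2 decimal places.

74.69

N = 4782 + 2404 + 7847 + 5634 + 9335 = 30002.
Overall mean = Σ (Nₕ/N)·x̄ₕ — weight by population share, not a simple average.
Σ Nₕx̄ₕ = 4782·85.0 + 2404·87.8 + 7847·58.9 + 5634·64.1 + 9335·85.7 = 406470 + 211071.2 + 462188.3 + 361139.4 + 800009.5 = 2240878.4.
Divide by N: 2240878.4 / 30002 = 74.6910... → 74.69.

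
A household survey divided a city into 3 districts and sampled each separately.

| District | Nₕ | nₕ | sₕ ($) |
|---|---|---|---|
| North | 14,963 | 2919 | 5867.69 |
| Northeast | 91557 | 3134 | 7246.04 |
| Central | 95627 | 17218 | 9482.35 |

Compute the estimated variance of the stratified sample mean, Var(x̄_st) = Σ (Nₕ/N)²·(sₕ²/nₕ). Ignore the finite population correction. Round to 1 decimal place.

4670.0

N = 202147. Term for each stratum: Wₕ²sₕ²/nₕ.
Var(x̄_st) = 64.6254 + 3436.7740 + 1168.6265 = 4670.0258 → 4670.0.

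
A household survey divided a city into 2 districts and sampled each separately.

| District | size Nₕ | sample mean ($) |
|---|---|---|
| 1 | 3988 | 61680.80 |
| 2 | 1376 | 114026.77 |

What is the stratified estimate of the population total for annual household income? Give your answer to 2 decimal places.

402883865.92

1: 3988·61680.80 = 245983030.4
2: 1376·114026.77 = 156900835.52
τ̂ = Σ Nₕx̄ₕ = 402883865.92.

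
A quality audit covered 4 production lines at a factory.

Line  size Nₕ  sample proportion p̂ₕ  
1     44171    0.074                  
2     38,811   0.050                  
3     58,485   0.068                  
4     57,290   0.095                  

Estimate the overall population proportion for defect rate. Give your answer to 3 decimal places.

0.074

Wₕ = Nₕ/N with N = 198757: 0.2222, 0.1953, 0.2943, 0.2882.
p̂_st = 0.2222·0.074 + 0.1953·0.050 + 0.2943·0.068 + 0.2882·0.095 ≈ 0.07360... → 0.074.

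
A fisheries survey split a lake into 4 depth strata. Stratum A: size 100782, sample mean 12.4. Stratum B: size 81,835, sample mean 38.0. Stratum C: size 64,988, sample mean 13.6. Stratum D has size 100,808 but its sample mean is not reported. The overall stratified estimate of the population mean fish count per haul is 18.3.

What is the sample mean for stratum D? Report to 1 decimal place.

11.2

Σ Nₕx̄ₕ = N·μ, so 100808·x̄_D = 348413·18.3 − (100782·12.4 + 81835·38.0 + 64988·13.6).
= 6375957.9 − 5243263.6 = 1132694.3.
x̄_D = 1132694.3 / 100808 = 11.236... → 11.2.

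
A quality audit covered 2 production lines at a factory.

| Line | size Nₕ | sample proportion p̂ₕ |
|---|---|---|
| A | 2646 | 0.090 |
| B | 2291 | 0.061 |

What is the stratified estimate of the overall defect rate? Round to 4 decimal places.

Wₕ = Nₕ/N with N = 4937: 0.5360, 0.4640.
p̂_st = 0.5360·0.090 + 0.4640·0.061 ≈ 0.076543... → 0.0765.

0.0765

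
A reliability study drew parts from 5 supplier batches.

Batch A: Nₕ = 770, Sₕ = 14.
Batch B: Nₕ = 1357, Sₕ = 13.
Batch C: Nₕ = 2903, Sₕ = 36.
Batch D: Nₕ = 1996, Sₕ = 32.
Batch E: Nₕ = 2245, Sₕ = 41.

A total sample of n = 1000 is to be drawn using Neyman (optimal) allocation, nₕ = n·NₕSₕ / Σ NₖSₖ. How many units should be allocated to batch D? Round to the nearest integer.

221

A: NₕSₕ = 770·14 = 10780
B: NₕSₕ = 1357·13 = 17641
C: NₕSₕ = 2903·36 = 104508
D: NₕSₕ = 1996·32 = 63872
E: NₕSₕ = 2245·41 = 92045
Σ NₕSₕ = 288846.
n_D = 1000·63872/288846 = 221.128... → 221.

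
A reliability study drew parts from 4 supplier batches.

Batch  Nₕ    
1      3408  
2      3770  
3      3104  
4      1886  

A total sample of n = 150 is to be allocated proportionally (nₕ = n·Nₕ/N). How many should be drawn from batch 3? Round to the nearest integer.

38

N = 3408 + 3770 + 3104 + 1886 = 12168.
n_3 = 150·3104/12168 = 38.264... → 38.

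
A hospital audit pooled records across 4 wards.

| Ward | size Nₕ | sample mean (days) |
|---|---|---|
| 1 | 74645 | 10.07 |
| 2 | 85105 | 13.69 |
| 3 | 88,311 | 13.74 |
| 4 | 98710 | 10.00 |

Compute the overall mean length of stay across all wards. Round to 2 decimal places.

11.87

x̄_st = (Σ Nₕx̄ₕ) / (Σ Nₕ) = (74645·10.07 + 85105·13.69 + 88311·13.74 + 98710·10.00) / 346771
= 4117255.74 / 346771 = 11.8731... → 11.87.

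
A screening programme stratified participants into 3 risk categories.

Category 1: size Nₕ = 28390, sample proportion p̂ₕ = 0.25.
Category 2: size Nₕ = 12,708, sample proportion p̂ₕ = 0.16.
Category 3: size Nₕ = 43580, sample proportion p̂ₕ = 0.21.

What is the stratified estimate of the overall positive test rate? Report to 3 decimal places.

Wₕ = Nₕ/N with N = 84678: 0.3353, 0.1501, 0.5147.
p̂_st = 0.3353·0.25 + 0.1501·0.16 + 0.5147·0.21 ≈ 0.21591... → 0.216.

0.216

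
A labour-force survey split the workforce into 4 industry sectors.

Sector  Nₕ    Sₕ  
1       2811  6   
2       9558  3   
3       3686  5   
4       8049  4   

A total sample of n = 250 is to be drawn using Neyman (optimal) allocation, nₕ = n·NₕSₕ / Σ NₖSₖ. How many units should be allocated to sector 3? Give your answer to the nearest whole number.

48

Σ NₕSₕ = 2811·6 + 9558·3 + 3686·5 + 8049·4 = 96166.
Share for 3: 18430/96166 = 0.19165.
n_3 = 250 × 0.19165 = 47.912... → 48.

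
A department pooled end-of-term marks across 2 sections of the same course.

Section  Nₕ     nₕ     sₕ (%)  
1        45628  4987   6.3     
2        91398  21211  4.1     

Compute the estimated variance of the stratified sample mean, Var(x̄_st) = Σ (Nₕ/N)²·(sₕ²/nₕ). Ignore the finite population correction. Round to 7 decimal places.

N = 137026. Term for each stratum: Wₕ²sₕ²/nₕ.
Var(x̄_st) = 0.0008824673 + 0.0003525933 = 0.0012350606 → 0.0012351.

0.0012351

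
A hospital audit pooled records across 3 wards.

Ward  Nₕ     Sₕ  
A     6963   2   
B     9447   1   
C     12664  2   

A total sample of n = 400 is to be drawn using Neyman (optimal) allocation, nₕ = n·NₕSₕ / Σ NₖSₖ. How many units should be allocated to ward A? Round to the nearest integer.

114

A: NₕSₕ = 6963·2 = 13926
B: NₕSₕ = 9447·1 = 9447
C: NₕSₕ = 12664·2 = 25328
Σ NₕSₕ = 48701.
n_A = 400·13926/48701 = 114.380... → 114.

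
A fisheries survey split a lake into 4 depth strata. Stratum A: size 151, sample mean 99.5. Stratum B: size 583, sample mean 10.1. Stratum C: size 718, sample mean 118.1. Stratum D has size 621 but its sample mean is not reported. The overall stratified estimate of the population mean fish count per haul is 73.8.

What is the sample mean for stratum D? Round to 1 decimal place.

N = 151 + 583 + 718 + 621 = 2073.
Overall total = μ·N = 73.8·2073 = 152987.4.
Subtract the known strata: 151·99.5 + 583·10.1 + 718·118.1 = 105708.6.
Remaining total for stratum D: 152987.4 − 105708.6 = 47278.8.
Divide by its size: 47278.8 / 621 = 76.133... → 76.1.

76.1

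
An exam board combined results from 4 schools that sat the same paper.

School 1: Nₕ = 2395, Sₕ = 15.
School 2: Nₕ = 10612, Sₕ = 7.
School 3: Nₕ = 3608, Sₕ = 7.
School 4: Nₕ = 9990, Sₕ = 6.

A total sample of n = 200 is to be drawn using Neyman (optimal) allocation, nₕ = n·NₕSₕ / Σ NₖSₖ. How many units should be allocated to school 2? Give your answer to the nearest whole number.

1: NₕSₕ = 2395·15 = 35925
2: NₕSₕ = 10612·7 = 74284
3: NₕSₕ = 3608·7 = 25256
4: NₕSₕ = 9990·6 = 59940
Σ NₕSₕ = 195405.
n_2 = 200·74284/195405 = 76.031... → 76.

76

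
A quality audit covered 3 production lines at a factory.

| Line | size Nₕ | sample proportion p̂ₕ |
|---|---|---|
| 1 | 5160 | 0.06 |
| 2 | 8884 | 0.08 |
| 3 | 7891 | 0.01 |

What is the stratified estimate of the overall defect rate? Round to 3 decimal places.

Wₕ = Nₕ/N with N = 21935: 0.2352, 0.4050, 0.3597.
p̂_st = 0.2352·0.06 + 0.4050·0.08 + 0.3597·0.01 ≈ 0.05011... → 0.050.

0.050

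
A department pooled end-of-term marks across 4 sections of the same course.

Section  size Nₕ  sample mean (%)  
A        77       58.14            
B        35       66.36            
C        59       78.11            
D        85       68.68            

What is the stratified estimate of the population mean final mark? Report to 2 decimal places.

67.37

x̄_st = (Σ Nₕx̄ₕ) / (Σ Nₕ) = (77·58.14 + 35·66.36 + 59·78.11 + 85·68.68) / 256
= 17245.67 / 256 = 67.3659... → 67.37.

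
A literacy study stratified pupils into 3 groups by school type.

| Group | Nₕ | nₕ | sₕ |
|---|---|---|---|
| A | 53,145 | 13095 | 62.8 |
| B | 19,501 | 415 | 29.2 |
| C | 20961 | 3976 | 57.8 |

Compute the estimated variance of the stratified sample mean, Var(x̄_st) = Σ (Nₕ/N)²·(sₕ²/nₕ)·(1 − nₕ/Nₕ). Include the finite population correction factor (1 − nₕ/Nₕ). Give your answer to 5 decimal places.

N = 93607; Wₕ = Nₕ/N.
group A: (53145/93607)²·62.8²/13095·(1 − 13095/53145) = 0.07315804
group B: (19501/93607)²·29.2²/415·(1 − 415/19501) = 0.08727156
group C: (20961/93607)²·57.8²/3976·(1 − 3976/20961) = 0.03414053
Sum = 0.19457013 → 0.19457.

0.19457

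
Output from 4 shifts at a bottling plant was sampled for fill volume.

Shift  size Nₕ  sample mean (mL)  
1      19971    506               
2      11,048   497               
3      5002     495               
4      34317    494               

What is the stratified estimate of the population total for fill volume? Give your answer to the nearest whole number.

35024770

Estimate total by summing Nₕ·x̄ₕ over strata.
19971·506 + 11048·497 + 5002·495 + 34317·494 = 10105326 + 5490856 + 2475990 + 16952598 = 35024770.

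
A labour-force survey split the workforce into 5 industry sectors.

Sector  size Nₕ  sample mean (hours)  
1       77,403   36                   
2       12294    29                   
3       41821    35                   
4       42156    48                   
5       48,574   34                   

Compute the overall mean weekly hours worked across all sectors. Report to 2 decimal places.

37.26

x̄_st = (Σ Nₕx̄ₕ) / (Σ Nₕ) = (77403·36 + 12294·29 + 41821·35 + 42156·48 + 48574·34) / 222248
= 8281773 / 222248 = 37.2637... → 37.26.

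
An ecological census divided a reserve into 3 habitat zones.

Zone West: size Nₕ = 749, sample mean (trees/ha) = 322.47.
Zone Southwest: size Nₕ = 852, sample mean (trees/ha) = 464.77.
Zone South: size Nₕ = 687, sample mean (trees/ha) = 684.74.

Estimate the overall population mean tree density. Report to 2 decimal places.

N = 749 + 852 + 687 = 2288.
The stratified mean weights each stratum mean by its population share Nₕ/N.
Σ Nₕx̄ₕ = 749·322.47 + 852·464.77 + 687·684.74 = 241530.03 + 395984.04 + 470416.38 = 1107930.45.
Divide by N: 1107930.45 / 2288 = 484.2353... → 484.24.

484.24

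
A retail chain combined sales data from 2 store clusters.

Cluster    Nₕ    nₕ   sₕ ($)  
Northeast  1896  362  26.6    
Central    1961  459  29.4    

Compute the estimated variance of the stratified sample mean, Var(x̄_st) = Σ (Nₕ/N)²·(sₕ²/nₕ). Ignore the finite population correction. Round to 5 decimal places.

0.95910

N = 3857; Wₕ = Nₕ/N.
cluster Northeast: (1896/3857)²·26.6²/362 = 0.47231538
cluster Central: (1961/3857)²·29.4²/459 = 0.48678578
Sum = 0.95910117 → 0.95910.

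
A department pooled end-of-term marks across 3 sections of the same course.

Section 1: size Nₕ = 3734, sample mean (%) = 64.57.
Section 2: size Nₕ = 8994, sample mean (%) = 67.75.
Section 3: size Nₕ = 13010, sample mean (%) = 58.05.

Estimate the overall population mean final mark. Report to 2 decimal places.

62.39

N = 3734 + 8994 + 13010 = 25738.
Overall mean = Σ (Nₕ/N)·x̄ₕ — weight by population share, not a simple average.
Σ Nₕx̄ₕ = 3734·64.57 + 8994·67.75 + 13010·58.05 = 241104.38 + 609343.5 + 755230.5 = 1605678.38.
Divide by N: 1605678.38 / 25738 = 62.3855... → 62.39.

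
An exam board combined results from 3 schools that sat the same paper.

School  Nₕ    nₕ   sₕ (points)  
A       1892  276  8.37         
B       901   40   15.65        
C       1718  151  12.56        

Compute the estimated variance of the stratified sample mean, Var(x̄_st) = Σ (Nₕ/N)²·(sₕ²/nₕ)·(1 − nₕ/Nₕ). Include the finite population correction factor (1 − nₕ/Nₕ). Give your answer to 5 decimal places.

0.40978

N = 4511. Term for each stratum: Wₕ²sₕ²/nₕ·(1−nₕ/Nₕ).
Var(x̄_st) = 0.03813807 + 0.23342694 + 0.13821298 = 0.40977799 → 0.40978.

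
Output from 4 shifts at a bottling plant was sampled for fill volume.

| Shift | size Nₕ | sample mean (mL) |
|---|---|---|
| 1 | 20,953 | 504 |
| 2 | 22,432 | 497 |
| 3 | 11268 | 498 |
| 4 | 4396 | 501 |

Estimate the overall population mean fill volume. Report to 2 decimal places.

499.97

x̄_st = (Σ Nₕx̄ₕ) / (Σ Nₕ) = (20953·504 + 22432·497 + 11268·498 + 4396·501) / 59049
= 29522876 / 59049 = 499.9725... → 499.97.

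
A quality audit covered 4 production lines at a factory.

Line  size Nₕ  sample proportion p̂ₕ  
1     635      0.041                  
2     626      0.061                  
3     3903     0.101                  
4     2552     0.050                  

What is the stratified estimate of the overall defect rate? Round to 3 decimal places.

0.076

N = 635 + 626 + 3903 + 2552 = 7716.
Overall proportion = Σ (Nₕ/N)·p̂ₕ.
Σ Nₕp̂ₕ = 26.035 + 38.186 + 394.203 + 127.6 = 586.024.
586.024 / 7716 = 0.07595... → 0.076.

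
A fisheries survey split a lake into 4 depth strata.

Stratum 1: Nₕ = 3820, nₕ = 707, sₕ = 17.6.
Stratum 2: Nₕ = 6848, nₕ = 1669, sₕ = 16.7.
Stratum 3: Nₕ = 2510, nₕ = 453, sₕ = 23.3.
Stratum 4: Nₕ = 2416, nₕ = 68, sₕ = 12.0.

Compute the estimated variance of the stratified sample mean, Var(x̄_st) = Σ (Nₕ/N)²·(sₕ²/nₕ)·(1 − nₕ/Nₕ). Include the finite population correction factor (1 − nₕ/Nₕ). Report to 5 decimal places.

0.12064

N = 15594; Wₕ = Nₕ/N.
stratum 1: (3820/15594)²·17.6²/707·(1 − 707/3820) = 0.02142562
stratum 2: (6848/15594)²·16.7²/1669·(1 − 1669/6848) = 0.02437088
stratum 3: (2510/15594)²·23.3²/453·(1 − 453/2510) = 0.02544524
stratum 4: (2416/15594)²·12.0²/68·(1 − 68/2416) = 0.04940075
Sum = 0.12064249 → 0.12064.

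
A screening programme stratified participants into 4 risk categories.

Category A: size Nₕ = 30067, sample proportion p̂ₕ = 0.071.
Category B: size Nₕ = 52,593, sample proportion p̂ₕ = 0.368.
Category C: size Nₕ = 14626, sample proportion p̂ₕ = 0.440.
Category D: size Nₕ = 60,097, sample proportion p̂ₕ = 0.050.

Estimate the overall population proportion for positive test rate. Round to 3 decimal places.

0.197

N = 30067 + 52593 + 14626 + 60097 = 157383.
Overall proportion = Σ (Nₕ/N)·p̂ₕ.
Σ Nₕp̂ₕ = 2134.757 + 19354.224 + 6435.44 + 3004.85 = 30929.271.
30929.271 / 157383 = 0.19652... → 0.197.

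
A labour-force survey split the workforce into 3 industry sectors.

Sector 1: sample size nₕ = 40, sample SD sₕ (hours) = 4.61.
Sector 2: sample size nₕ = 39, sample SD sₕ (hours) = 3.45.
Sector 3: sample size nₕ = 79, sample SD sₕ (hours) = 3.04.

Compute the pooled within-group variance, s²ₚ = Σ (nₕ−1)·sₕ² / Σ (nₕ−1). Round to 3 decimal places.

12.916

Degrees of freedom: 39 + 38 + 78 = 155.
Σ(nₕ−1)sₕ² = 39·21.2521 + 38·11.9025 + 78·9.2416 = 2001.9717.
s²ₚ = 2001.9717 / 155 = 12.91595... → 12.916.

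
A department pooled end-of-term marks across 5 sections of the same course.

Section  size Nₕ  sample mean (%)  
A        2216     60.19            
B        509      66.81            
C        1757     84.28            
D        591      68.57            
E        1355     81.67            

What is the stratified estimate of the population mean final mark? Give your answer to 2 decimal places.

x̄_st = (Σ Nₕx̄ₕ) / (Σ Nₕ) = (2216·60.19 + 509·66.81 + 1757·84.28 + 591·68.57 + 1355·81.67) / 6428
= 466655.01 / 6428 = 72.5972... → 72.60.

72.60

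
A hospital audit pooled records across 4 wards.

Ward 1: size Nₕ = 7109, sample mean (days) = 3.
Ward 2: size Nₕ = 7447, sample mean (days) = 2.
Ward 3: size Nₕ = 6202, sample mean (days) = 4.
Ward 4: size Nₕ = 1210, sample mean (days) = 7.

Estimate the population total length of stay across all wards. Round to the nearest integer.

69499

1: 7109·3 = 21327
2: 7447·2 = 14894
3: 6202·4 = 24808
4: 1210·7 = 8470
τ̂ = Σ Nₕx̄ₕ = 69499.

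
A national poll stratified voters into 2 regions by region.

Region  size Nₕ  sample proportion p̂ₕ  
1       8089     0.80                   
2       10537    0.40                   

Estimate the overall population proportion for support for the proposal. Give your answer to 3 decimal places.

0.574

N = 8089 + 10537 = 18626.
Overall proportion = Σ (Nₕ/N)·p̂ₕ.
Σ Nₕp̂ₕ = 6471.2 + 4214.8 = 10686.
10686 / 18626 = 0.57371... → 0.574.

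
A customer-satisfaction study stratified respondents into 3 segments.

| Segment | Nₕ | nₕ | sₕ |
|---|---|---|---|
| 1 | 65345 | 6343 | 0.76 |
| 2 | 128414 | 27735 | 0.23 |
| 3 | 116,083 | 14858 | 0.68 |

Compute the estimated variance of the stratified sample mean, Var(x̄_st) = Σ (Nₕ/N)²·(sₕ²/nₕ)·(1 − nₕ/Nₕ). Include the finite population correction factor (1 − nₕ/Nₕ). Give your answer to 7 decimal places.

N = 309842. Term for each stratum: Wₕ²sₕ²/nₕ·(1−nₕ/Nₕ).
Var(x̄_st) = 0.0000036571 + 0.0000002569 + 0.0000038092 = 0.0000077231 → 0.0000077.

0.0000077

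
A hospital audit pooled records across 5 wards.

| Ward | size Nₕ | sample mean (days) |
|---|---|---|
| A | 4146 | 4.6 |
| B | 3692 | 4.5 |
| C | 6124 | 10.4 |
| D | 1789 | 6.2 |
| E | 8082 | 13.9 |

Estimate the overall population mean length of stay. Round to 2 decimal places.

9.35

N = 23833; weights Wₕ = Nₕ/N = (0.1740, 0.1549, 0.2570, 0.0751, 0.3391).
x̄_st = Σ Wₕ·x̄ₕ = 0.1740·4.6 + 0.1549·4.5 + 0.2570·10.4 + 0.0751·6.2 + 0.3391·13.9 ≈ 9.3487...
→ 9.35.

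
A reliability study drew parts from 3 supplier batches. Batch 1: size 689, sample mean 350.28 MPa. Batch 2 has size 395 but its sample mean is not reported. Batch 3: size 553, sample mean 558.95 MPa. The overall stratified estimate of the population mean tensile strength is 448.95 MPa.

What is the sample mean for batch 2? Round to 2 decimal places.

467.06

N = 689 + 395 + 553 = 1637.
Overall total = μ·N = 448.95·1637 = 734931.15.
Subtract the known strata: 689·350.28 + 553·558.95 = 550442.27.
Remaining total for batch 2: 734931.15 − 550442.27 = 184488.88.
Divide by its size: 184488.88 / 395 = 467.0605... → 467.06.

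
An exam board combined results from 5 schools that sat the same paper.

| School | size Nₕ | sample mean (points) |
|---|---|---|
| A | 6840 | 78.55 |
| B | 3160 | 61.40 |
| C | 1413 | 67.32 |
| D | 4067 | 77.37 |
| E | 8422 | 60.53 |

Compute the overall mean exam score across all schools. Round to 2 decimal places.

N = 6840 + 3160 + 1413 + 4067 + 8422 = 23902.
The stratified mean weights each stratum mean by its population share Nₕ/N.
Σ Nₕx̄ₕ = 6840·78.55 + 3160·61.40 + 1413·67.32 + 4067·77.37 + 8422·60.53 = 537282 + 194024 + 95123.16 + 314663.79 + 509783.66 = 1650876.61.
Divide by N: 1650876.61 / 23902 = 69.0686... → 69.07.

69.07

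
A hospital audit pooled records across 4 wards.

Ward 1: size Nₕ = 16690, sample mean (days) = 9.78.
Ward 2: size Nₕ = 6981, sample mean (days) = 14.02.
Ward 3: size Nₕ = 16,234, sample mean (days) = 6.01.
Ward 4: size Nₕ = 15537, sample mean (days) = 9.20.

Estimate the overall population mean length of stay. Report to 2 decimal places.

N = 16690 + 6981 + 16234 + 15537 = 55442.
Weight each subgroup mean by Nₕ/N and sum.
Σ Nₕx̄ₕ = 16690·9.78 + 6981·14.02 + 16234·6.01 + 15537·9.20 = 163228.2 + 97873.62 + 97566.34 + 142940.4 = 501608.56.
Divide by N: 501608.56 / 55442 = 9.0474... → 9.05.

9.05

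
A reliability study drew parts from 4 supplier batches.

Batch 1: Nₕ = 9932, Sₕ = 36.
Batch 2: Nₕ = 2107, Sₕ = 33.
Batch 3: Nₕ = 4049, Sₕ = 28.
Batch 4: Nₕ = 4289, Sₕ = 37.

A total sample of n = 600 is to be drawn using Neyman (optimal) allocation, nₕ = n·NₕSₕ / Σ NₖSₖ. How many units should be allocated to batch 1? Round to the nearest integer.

Σ NₕSₕ = 9932·36 + 2107·33 + 4049·28 + 4289·37 = 699148.
Share for 1: 357552/699148 = 0.51141.
n_1 = 600 × 0.51141 = 306.847... → 307.

307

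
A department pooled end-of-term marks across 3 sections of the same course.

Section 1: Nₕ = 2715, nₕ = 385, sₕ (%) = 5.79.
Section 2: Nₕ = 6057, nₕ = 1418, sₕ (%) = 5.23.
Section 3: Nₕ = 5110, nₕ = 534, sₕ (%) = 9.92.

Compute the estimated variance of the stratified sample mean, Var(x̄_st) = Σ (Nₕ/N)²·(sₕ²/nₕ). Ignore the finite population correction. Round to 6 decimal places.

N = 13882. Term for each stratum: Wₕ²sₕ²/nₕ.
Var(x̄_st) = 0.003330673 + 0.003672301 + 0.024970073 = 0.031973046 → 0.031973.

0.031973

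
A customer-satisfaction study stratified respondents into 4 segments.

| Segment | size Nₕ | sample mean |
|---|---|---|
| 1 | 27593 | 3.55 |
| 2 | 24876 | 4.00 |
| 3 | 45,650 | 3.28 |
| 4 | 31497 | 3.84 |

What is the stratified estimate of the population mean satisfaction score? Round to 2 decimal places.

3.61

x̄_st = (Σ Nₕx̄ₕ) / (Σ Nₕ) = (27593·3.55 + 24876·4.00 + 45650·3.28 + 31497·3.84) / 129616
= 468139.63 / 129616 = 3.6117... → 3.61.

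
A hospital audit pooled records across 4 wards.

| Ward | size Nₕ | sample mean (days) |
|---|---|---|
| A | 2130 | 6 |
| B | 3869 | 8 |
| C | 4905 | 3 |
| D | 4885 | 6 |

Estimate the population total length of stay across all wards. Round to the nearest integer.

87757

Population total = Σ Nₕ·x̄ₕ (each stratum's size times its mean).
2130·6 + 3869·8 + 4905·3 + 4885·6 = 12780 + 30952 + 14715 + 29310 = 87757.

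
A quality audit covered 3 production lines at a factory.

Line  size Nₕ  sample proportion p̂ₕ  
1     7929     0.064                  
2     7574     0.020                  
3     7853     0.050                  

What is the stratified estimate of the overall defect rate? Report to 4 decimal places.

0.0450

N = 7929 + 7574 + 7853 = 23356.
Overall proportion = Σ (Nₕ/N)·p̂ₕ.
Σ Nₕp̂ₕ = 507.456 + 151.48 + 392.65 = 1051.586.
1051.586 / 23356 = 0.045024... → 0.0450.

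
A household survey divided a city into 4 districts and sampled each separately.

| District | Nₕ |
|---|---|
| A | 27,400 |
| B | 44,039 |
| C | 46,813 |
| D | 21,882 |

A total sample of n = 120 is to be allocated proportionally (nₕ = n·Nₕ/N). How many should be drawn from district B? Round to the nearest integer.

N = 27400 + 44039 + 46813 + 21882 = 140134.
n_B = 120·44039/140134 = 37.712... → 38.

38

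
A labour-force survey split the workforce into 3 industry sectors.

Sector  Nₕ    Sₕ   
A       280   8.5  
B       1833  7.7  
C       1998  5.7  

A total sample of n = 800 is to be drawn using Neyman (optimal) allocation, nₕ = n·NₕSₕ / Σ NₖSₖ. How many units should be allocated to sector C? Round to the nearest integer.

Σ NₕSₕ = 280·8.5 + 1833·7.7 + 1998·5.7 = 27882.7.
Share for C: 11388.6/27882.7 = 0.40845.
n_C = 800 × 0.40845 = 326.757... → 327.

327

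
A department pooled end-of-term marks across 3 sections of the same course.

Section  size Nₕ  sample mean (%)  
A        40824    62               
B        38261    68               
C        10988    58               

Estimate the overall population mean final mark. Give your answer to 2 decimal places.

64.06

N = 90073; weights Wₕ = Nₕ/N = (0.4532, 0.4248, 0.1220).
x̄_st = Σ Wₕ·x̄ₕ = 0.4532·62 + 0.4248·68 + 0.1220·58 ≈ 64.0607...
→ 64.06.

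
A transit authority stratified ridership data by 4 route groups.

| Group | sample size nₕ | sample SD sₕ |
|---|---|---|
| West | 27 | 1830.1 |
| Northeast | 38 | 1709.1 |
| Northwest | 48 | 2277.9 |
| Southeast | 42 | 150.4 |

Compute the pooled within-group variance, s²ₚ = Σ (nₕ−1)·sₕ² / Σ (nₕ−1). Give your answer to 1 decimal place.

West: (27−1)·1830.1² = 26·3349266.01 = 87080916.26
Northeast: (38−1)·1709.1² = 37·2921022.81 = 108077843.97
Northwest: (48−1)·2277.9² = 47·5188828.41 = 243874935.27
Southeast: (42−1)·150.4² = 41·22620.16 = 927426.56
Numerator = 439961122.06; denominator = Σ(nₕ−1) = 151.
s²ₚ = 439961122.06/151 = 2913649.815... → 2913649.8.

2913649.8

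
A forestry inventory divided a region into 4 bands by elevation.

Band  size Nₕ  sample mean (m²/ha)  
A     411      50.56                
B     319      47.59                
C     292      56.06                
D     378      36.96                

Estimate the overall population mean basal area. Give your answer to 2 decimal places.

47.36

x̄_st = (Σ Nₕx̄ₕ) / (Σ Nₕ) = (411·50.56 + 319·47.59 + 292·56.06 + 378·36.96) / 1400
= 66301.77 / 1400 = 47.3584... → 47.36.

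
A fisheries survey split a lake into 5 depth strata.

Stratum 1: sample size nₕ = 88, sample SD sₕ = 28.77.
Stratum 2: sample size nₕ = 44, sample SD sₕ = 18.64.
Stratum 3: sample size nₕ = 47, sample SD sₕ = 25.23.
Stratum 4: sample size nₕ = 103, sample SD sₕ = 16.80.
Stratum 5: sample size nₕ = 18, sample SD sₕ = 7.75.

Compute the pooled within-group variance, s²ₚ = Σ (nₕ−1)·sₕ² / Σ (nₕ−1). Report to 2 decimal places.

Degrees of freedom: 87 + 43 + 46 + 102 + 17 = 295.
Σ(nₕ−1)sₕ² = 87·827.7129 + 43·347.4496 + 46·636.5529 + 102·282.24 + 17·60.0625 = 146042.331.
s²ₚ = 146042.331 / 295 = 495.0587... → 495.06.

495.06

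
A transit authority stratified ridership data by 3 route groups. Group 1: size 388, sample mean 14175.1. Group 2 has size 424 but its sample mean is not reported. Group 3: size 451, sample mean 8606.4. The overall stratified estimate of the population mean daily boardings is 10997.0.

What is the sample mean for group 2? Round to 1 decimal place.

10631.6

Σ Nₕx̄ₕ = N·μ, so 424·x̄_2 = 1263·10997.0 − (388·14175.1 + 451·8606.4).
= 13889211 − 9381425.2 = 4507785.8.
x̄_2 = 4507785.8 / 424 = 10631.570... → 10631.6.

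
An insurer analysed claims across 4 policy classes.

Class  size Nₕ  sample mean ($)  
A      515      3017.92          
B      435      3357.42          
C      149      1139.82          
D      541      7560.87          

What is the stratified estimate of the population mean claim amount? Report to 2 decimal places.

x̄_st = (Σ Nₕx̄ₕ) / (Σ Nₕ) = (515·3017.92 + 435·3357.42 + 149·1139.82 + 541·7560.87) / 1640
= 7274970.35 / 1640 = 4435.9575... → 4435.96.

4435.96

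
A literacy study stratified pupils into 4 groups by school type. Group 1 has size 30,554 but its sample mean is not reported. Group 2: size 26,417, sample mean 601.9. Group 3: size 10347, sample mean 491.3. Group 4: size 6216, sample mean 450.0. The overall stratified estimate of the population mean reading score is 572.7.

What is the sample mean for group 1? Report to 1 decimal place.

600.0

N = 30554 + 26417 + 10347 + 6216 = 73534.
Overall total = μ·N = 572.7·73534 = 42112921.8.
Subtract the known strata: 26417·601.9 + 10347·491.3 + 6216·450.0 = 23781073.4.
Remaining total for group 1: 42112921.8 − 23781073.4 = 18331848.4.
Divide by its size: 18331848.4 / 30554 = 599.982... → 600.0.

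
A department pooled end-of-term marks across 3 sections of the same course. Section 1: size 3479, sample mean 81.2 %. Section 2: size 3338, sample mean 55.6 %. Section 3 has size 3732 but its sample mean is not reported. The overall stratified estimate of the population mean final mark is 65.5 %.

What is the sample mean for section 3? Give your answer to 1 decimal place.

59.7

N = 3479 + 3338 + 3732 = 10549.
Overall total = μ·N = 65.5·10549 = 690959.5.
Subtract the known strata: 3479·81.2 + 3338·55.6 = 468087.6.
Remaining total for section 3: 690959.5 − 468087.6 = 222871.9.
Divide by its size: 222871.9 / 3732 = 59.719... → 59.7.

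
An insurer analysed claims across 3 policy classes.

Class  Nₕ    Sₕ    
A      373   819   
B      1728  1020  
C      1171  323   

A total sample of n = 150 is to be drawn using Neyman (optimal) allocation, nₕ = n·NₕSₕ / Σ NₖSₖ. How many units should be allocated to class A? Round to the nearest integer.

Σ NₕSₕ = 373·819 + 1728·1020 + 1171·323 = 2446280.
Share for A: 305487/2446280 = 0.12488.
n_A = 150 × 0.12488 = 18.732... → 19.

19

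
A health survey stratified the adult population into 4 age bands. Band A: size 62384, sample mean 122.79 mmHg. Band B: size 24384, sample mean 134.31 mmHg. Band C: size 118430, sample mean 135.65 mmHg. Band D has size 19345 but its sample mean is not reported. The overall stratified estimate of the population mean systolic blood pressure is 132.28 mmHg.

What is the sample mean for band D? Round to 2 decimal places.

Σ Nₕx̄ₕ = N·μ, so 19345·x̄_D = 224543·132.28 − (62384·122.79 + 24384·134.31 + 118430·135.65).
= 29702548.04 − 27000175.9 = 2702372.14.
x̄_D = 2702372.14 / 19345 = 139.6936... → 139.69.

139.69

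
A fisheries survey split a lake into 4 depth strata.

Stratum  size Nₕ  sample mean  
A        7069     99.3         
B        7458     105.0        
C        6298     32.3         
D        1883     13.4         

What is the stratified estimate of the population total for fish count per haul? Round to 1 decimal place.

Estimate total by summing Nₕ·x̄ₕ over strata.
7069·99.3 + 7458·105.0 + 6298·32.3 + 1883·13.4 = 701951.7 + 783090 + 203425.4 + 25232.2 = 1713699.3.

1713699.3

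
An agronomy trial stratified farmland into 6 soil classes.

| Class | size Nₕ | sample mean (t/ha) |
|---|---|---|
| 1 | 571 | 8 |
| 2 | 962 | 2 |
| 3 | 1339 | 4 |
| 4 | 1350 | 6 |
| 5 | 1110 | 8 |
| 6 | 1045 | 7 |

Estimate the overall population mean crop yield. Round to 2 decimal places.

5.67

x̄_st = (Σ Nₕx̄ₕ) / (Σ Nₕ) = (571·8 + 962·2 + 1339·4 + 1350·6 + 1110·8 + 1045·7) / 6377
= 36143 / 6377 = 5.6677... → 5.67.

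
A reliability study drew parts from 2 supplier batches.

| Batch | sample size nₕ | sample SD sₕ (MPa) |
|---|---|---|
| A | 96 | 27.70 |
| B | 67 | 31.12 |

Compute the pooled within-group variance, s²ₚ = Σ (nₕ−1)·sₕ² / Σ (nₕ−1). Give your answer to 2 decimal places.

849.75

Degrees of freedom: 95 + 66 = 161.
Σ(nₕ−1)sₕ² = 95·767.29 + 66·968.4544 = 136810.5404.
s²ₚ = 136810.5404 / 161 = 849.7549... → 849.75.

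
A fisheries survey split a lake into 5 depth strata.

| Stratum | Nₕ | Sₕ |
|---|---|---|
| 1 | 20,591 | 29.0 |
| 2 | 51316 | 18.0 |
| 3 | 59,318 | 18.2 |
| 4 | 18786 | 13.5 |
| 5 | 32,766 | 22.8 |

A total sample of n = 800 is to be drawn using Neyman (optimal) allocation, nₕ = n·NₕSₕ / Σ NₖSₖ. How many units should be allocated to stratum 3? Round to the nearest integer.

240

Σ NₕSₕ = 20591·29.0 + 51316·18.0 + 59318·18.2 + 18786·13.5 + 32766·22.8 = 3601090.4.
Share for 3: 1079587.6/3601090.4 = 0.29979.
n_3 = 800 × 0.29979 = 239.836... → 240.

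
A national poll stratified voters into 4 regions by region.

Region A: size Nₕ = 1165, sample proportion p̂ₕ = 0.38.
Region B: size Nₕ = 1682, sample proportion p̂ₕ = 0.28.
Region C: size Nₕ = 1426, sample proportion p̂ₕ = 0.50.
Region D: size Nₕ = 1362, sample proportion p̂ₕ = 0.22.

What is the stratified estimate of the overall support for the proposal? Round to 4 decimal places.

0.3418

N = 1165 + 1682 + 1426 + 1362 = 5635.
Overall proportion = Σ (Nₕ/N)·p̂ₕ.
Σ Nₕp̂ₕ = 442.7 + 470.96 + 713 + 299.64 = 1926.3.
1926.3 / 5635 = 0.341846... → 0.3418.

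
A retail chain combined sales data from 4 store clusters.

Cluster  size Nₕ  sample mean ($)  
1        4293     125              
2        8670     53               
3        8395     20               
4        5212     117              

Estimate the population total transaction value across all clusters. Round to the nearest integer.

1773839

Population total = Σ Nₕ·x̄ₕ (each stratum's size times its mean).
4293·125 + 8670·53 + 8395·20 + 5212·117 = 536625 + 459510 + 167900 + 609804 = 1773839.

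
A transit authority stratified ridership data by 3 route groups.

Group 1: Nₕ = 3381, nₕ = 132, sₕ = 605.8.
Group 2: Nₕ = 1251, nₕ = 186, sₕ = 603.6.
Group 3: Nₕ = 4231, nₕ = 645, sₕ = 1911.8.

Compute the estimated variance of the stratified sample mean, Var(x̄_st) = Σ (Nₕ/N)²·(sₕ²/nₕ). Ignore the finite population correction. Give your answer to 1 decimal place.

1735.0

N = 8863; Wₕ = Nₕ/N.
group 1: (3381/8863)²·605.8²/132 = 404.5884
group 2: (1251/8863)²·603.6²/186 = 39.0246
group 3: (4231/8863)²·1911.8²/645 = 1291.3672
Sum = 1734.9802 → 1735.0.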